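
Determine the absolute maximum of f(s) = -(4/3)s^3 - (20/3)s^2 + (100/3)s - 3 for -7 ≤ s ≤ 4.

The derivative is -4s^2 - (40/3)s + 100/3, which vanishes at s = -5 and s = 5/3.
Compare values at every candidate in [-7, 4]: f(-7) = -317/3,  f(-5) = -509/3,  f(5/3) = 2257/81,  f(4) = -185/3.
So the maximum is f(5/3) = 2257/81.

2257/81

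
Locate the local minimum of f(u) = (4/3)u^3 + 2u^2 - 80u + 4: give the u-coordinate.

f'(u) = 4u^2 + 4u - 80 = 0 at u = -5, 4.
f''(u) = 8u + 4. f''(-5) = -36 < 0 ⇒ local maximum; f''(4) = 36 > 0 ⇒ local minimum.
So the local minimum value is f(4) = -596/3.

4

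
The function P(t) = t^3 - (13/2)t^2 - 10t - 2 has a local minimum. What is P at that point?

Critical points: P'(t) = 3t^2 - 13t - 10 vanishes at t = -2/3, 5.
Since P''(t) = 6t - 13, we get P''(-2/3) = -17 < 0 ⇒ local maximum; P''(5) = 17 > 0 ⇒ local minimum.
Thus P has its local minimum at t = 5, with value -179/2.

-179/2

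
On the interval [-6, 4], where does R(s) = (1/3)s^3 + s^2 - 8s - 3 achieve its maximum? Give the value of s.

R'(s) = s^2 + 2s - 8, which vanishes at s = -4 and s = 2.
Evaluating at the critical points and endpoints: R(-6) = 9; R(-4) = 71/3; R(2) = -37/3; R(4) = 7/3.
Hence the absolute maximum is 71/3 at s = -4.

-4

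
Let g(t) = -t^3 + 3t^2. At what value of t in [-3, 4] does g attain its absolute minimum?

4

g'(t) = -3t^2 + 6t, which vanishes at t = 0 and t = 2.
Candidates: g(-3) = 54, g(0) = 0, g(2) = 4, g(4) = -16.
So the minimum is g(4) = -16.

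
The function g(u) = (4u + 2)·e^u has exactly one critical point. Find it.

-3/2

g'(u) = 4·e^u + (4u + 2)·1·e^u = (4u + 6)·e^u. Since e^u > 0, the only critical point is u = -3/2.
g''(-3/2) has the same sign as 4 > 0, so this is a local minimum.
g(-3/2) = (-4)·e^(-3/2) ≈ -0.8925.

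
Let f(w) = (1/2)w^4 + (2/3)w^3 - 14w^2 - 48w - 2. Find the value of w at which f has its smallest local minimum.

Critical points: f'(w) = 2w^3 + 2w^2 - 28w - 48 vanishes at w = -3, -2, 4.
Second-derivative test with f''(w) = 6w^2 + 4w - 28: f''(-3) = 14 > 0 ⇒ local minimum; f''(-2) = -12 < 0 ⇒ local maximum; f''(4) = 84 > 0 ⇒ local minimum.
The smallest local minimum is f(4) = -742/3.

4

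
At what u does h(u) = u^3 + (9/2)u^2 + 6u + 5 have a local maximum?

-2

h'(u) = 3u^2 + 9u + 6 = 0 at u = -2, -1.
Second-derivative test with h''(u) = 6u + 9: h''(-2) = -3 < 0 ⇒ local maximum; h''(-1) = 3 > 0 ⇒ local minimum.
So the local maximum value is h(-2) = 3.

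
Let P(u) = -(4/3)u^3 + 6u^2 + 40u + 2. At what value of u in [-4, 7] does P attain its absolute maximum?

The derivative is -4u^2 + 12u + 40, which vanishes at u = -2 and u = 5.
Candidates: P(-4) = 70/3, P(-2) = -130/3, P(5) = 556/3, P(7) = 356/3.
Hence the absolute maximum is 556/3 at u = 5.

5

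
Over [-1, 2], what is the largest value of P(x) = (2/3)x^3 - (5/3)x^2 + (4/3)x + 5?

P'(x) = 2x^2 - (10/3)x + 4/3, which vanishes at x = 2/3 and x = 1.
Compare values at every candidate in [-1, 2]: P(-1) = 4/3; P(2/3) = 433/81; P(1) = 16/3; P(2) = 19/3.
The maximum over the interval is 19/3, attained at x = 2.

19/3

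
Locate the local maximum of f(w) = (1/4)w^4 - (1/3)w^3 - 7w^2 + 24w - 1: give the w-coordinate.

2

f'(w) = w^3 - w^2 - 14w + 24. Setting f'(w) = 0 gives w ∈ {-4, 2, 3}.
Second-derivative test with f''(w) = 3w^2 - 2w - 14: f''(-4) = 42 > 0 ⇒ local minimum; f''(2) = -6 < 0 ⇒ local maximum; f''(3) = 7 > 0 ⇒ local minimum.
Thus f has its local maximum at w = 2, with value 61/3.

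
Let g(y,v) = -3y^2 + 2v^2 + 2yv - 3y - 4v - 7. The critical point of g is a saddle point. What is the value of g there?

∂g/∂y = -6y + 2v - 3 = 0 and ∂g/∂v = 2y + 4v - 4 = 0, so (y, v) = (-1/7, 15/14).
The Hessian has g_{yy} = -6, g_{vv} = 4, g_{yv} = 2, giving D = -28 < 0, so the point is a saddle point.
g(-1/7, 15/14) = -125/14.

-125/14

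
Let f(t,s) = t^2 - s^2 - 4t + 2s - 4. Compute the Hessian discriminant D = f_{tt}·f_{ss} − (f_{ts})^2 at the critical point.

-4

∂f/∂t = 2t - 4 = 0 and ∂f/∂s = -2s + 2 = 0, so (t, s) = (2, 1).
The Hessian has f_{tt} = 2, f_{ss} = -2, f_{ts} = 0, giving D = -4 < 0, so the point is a saddle point.
D = (2)·(-2) − (0)^2 = -4.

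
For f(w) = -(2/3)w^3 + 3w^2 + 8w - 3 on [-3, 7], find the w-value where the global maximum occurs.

f'(w) = -2w^2 + 6w + 8, which vanishes at w = -1 and w = 4.
Evaluating at the critical points and endpoints: f(-3) = 18, f(-1) = -22/3, f(4) = 103/3, f(7) = -86/3.
Hence the absolute maximum is 103/3 at w = 4.

4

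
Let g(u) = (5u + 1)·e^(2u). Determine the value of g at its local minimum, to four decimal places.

-0.6165

g'(u) = 5·e^(2u) + (5u + 1)·2·e^(2u) = (10u + 7)·e^(2u). Since e^(2u) > 0, the only critical point is u = -7/10.
g''(-7/10) has the same sign as 10 > 0, so this is a local minimum.
g(-7/10) = (-5/2)·e^(-7/5) ≈ -0.6165.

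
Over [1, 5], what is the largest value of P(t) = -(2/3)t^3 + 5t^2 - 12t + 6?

P'(t) = -2t^2 + 10t - 12, which vanishes at t = 2 and t = 3.
Candidates: P(1) = -5/3, P(2) = -10/3, P(3) = -3, P(5) = -37/3.
So the maximum is P(1) = -5/3.

-5/3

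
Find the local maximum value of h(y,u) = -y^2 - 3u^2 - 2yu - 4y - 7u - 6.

-7/8

∂h/∂y = -2y - 2u - 4 = 0 and ∂h/∂u = -2y - 6u - 7 = 0, so (y, u) = (-5/4, -3/4).
The Hessian has h_{yy} = -2, h_{uu} = -6, h_{yu} = -2, giving D = 8 > 0 with h_{yy} < 0, so the point is a local maximum.
h(-5/4, -3/4) = -7/8.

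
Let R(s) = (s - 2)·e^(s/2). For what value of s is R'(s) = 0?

0

By the product rule, R'(s) = ((1/2)s)·e^(s/2). Since e^(s/2) > 0, the only critical point is s = 0.
R''(0) has the same sign as 1/2 > 0, so this is a local minimum.
R(0) = (-2)·e^(0) ≈ -2.0000.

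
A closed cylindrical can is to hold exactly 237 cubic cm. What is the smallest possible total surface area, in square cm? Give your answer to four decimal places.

212.0053

With radius r and height h, πr²h = 237 so h = 237/(πr²), and S(r) = 2πr² + 2πrh = 2πr² + 2·237/r.
S'(r) = 4πr − 2·237/r² = 0 ⇒ r³ = 237/(2π), so r ≈ 3.3537 and h = 2r ≈ 6.7074.
S''(r) = 4π + 4·237/r³ > 0, so this is the minimum; S ≈ 212.0053.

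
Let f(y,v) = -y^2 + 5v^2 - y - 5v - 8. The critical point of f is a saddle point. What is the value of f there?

-9

∂f/∂y = -2y - 1 = 0 and ∂f/∂v = 10v - 5 = 0, so (y, v) = (-1/2, 1/2).
The Hessian has f_{yy} = -2, f_{vv} = 10, f_{yv} = 0, giving D = -20 < 0, so the point is a saddle point.
f(-1/2, 1/2) = -9.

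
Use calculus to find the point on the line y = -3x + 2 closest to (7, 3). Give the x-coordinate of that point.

Minimize D(x)^2 = (x - 7)^2 + (-3x - 1)^2.
d/dx[D^2] = 2(x - 7) + 2·(-3)·(-3x - 1) = 0 ⇒ x = 2/5.
Then y = 4/5 and the distance is √(242/5) ≈ 6.9570.

2/5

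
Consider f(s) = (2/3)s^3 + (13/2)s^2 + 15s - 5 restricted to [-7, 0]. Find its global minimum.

Differentiating, f'(s) = 2s^2 + 13s + 15; which vanishes at s = -5 and s = -3/2.
Evaluating at the critical points and endpoints: f(-7) = -121/6, f(-5) = -5/6, f(-3/2) = -121/8, f(0) = -5.
Hence the absolute minimum is -121/6 at s = -7.

-121/6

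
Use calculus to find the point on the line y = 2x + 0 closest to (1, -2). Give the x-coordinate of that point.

-3/5

Minimize D(x)^2 = (x - 1)^2 + (2x + 2)^2.
d/dx[D^2] = 2(x - 1) + 2·2·(2x + 2) = 0 ⇒ x = -3/5.
Then y = -6/5 and the distance is √(16/5) ≈ 1.7889.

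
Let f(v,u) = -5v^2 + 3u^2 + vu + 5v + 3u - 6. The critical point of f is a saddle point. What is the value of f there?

-351/61

∂f/∂v = -10v + u + 5 = 0 and ∂f/∂u = v + 6u + 3 = 0, so (v, u) = (27/61, -35/61).
The Hessian has f_{vv} = -10, f_{uu} = 6, f_{vu} = 1, giving D = -61 < 0, so the point is a saddle point.
f(27/61, -35/61) = -351/61.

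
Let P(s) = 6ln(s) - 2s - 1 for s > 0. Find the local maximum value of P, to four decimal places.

P'(s) = 6/s − 2 = 0 gives s = 3.
P''(s) = -6/s², which is negative for s > 0, so this is a local maximum.
P(3) = 6·ln(3) - 6 - 1 ≈ -0.4083.

-0.4083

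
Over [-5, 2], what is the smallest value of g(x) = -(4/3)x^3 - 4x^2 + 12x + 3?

Differentiating, g'(x) = -4x^2 - 8x + 12; which vanishes at x = -3 and x = 1.
Compare values at every candidate in [-5, 2]: g(-5) = 29/3,  g(-3) = -33,  g(1) = 29/3,  g(2) = 1/3.
So the minimum is g(-3) = -33.

-33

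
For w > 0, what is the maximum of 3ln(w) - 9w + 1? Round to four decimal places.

-5.2958

R'(w) = 3/w − 9 = 0 gives w = 1/3.
R''(w) = -3/w², which is negative for w > 0, so this is a local maximum.
R(1/3) = 3·ln(1/3) - 3 + 1 ≈ -5.2958.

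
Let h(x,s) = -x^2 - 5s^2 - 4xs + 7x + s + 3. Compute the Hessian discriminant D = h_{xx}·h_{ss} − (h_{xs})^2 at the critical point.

4

∂h/∂x = -2x - 4s + 7 = 0 and ∂h/∂s = -4x - 10s + 1 = 0, so (x, s) = (33/2, -13/2).
The Hessian has h_{xx} = -2, h_{ss} = -10, h_{xs} = -4, giving D = 4 > 0 with h_{xx} < 0, so the point is a local maximum.
D = (-2)·(-10) − (-4)^2 = 4.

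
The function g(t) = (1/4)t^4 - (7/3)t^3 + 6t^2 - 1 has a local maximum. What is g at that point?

41/4

g'(t) = t^3 - 7t^2 + 12t. Setting g'(t) = 0 gives t ∈ {0, 3, 4}.
Since g''(t) = 3t^2 - 14t + 12, we get g''(0) = 12 > 0 ⇒ local minimum; g''(3) = -3 < 0 ⇒ local maximum; g''(4) = 4 > 0 ⇒ local minimum.
So the local maximum value is g(3) = 41/4.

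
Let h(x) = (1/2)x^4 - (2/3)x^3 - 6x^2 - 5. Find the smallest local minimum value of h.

h'(x) = 2x^3 - 2x^2 - 12x. Setting h'(x) = 0 gives x ∈ {-2, 0, 3}.
h''(x) = 6x^2 - 4x - 12. h''(-2) = 20 > 0 ⇒ local minimum; h''(0) = -12 < 0 ⇒ local maximum; h''(3) = 30 > 0 ⇒ local minimum.
Thus h has its smallest local minimum at x = 3, with value -73/2.

-73/2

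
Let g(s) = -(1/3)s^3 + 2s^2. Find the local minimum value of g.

0

g'(s) = -s^2 + 4s. Setting g'(s) = 0 gives s ∈ {0, 4}.
Second-derivative test with g''(s) = -2s + 4: g''(0) = 4 > 0 ⇒ local minimum; g''(4) = -4 < 0 ⇒ local maximum.
The local minimum is g(0) = 0.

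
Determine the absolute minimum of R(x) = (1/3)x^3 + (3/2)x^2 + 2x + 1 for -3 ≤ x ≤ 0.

R'(x) = x^2 + 3x + 2, which vanishes at x = -2 and x = -1.
Candidates: R(-3) = -1/2; R(-2) = 1/3; R(-1) = 1/6; R(0) = 1.
The minimum over the interval is -1/2, attained at x = -3.

-1/2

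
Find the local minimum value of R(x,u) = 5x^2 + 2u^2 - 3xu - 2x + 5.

147/31

∂R/∂x = 10x - 3u - 2 = 0 and ∂R/∂u = -3x + 4u = 0, so (x, u) = (8/31, 6/31).
The Hessian has R_{xx} = 10, R_{uu} = 4, R_{xu} = -3, giving D = 31 > 0 with R_{xx} > 0, so the point is a local minimum.
R(8/31, 6/31) = 147/31.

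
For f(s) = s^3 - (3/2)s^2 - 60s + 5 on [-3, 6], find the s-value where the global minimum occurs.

f'(s) = 3s^2 - 3s - 60, whose only zero in [-3, 6] is s = 5.
Evaluating at the critical points and endpoints: f(-3) = 289/2, f(5) = -415/2, f(6) = -193.
The minimum over the interval is -415/2, attained at s = 5.

5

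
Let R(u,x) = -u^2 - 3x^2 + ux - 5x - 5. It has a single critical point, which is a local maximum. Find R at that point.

-30/11

∂R/∂u = -2u + x = 0 and ∂R/∂x = u - 6x - 5 = 0, so (u, x) = (-5/11, -10/11).
The Hessian has R_{uu} = -2, R_{xx} = -6, R_{ux} = 1, giving D = 11 > 0 with R_{uu} < 0, so the point is a local maximum.
R(-5/11, -10/11) = -30/11.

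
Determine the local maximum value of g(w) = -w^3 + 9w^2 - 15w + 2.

27

g'(w) = -3w^2 + 18w - 15 = 0 at w = 1, 5.
Since g''(w) = -6w + 18, we get g''(1) = 12 > 0 ⇒ local minimum; g''(5) = -12 < 0 ⇒ local maximum.
So the local maximum value is g(5) = 27.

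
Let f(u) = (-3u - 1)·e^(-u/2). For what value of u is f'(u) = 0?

5/3

By the product rule, f'(u) = ((3/2)u - 5/2)·e^(-u/2). Since e^(-u/2) > 0, the only critical point is u = 5/3.
f''(5/3) has the same sign as 3/2 > 0, so this is a local minimum.
f(5/3) = (-6)·e^(-5/6) ≈ -2.6076.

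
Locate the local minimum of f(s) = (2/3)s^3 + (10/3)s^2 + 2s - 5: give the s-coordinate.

-1/3

f'(s) = 2s^2 + (20/3)s + 2 = 0 at s = -3, -1/3.
Second-derivative test with f''(s) = 4s + 20/3: f''(-3) = -16/3 < 0 ⇒ local maximum; f''(-1/3) = 16/3 > 0 ⇒ local minimum.
The local minimum is f(-1/3) = -431/81.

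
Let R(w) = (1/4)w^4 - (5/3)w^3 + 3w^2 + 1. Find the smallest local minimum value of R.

R'(w) = w^3 - 5w^2 + 6w = 0 at w = 0, 2, 3.
Since R''(w) = 3w^2 - 10w + 6, we get R''(0) = 6 > 0 ⇒ local minimum; R''(2) = -2 < 0 ⇒ local maximum; R''(3) = 3 > 0 ⇒ local minimum.
The smallest local minimum is R(0) = 1.

1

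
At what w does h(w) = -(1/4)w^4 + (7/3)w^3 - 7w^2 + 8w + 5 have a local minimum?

2

Critical points: h'(w) = -w^3 + 7w^2 - 14w + 8 vanishes at w = 1, 2, 4.
Second-derivative test with h''(w) = -3w^2 + 14w - 14: h''(1) = -3 < 0 ⇒ local maximum; h''(2) = 2 > 0 ⇒ local minimum; h''(4) = -6 < 0 ⇒ local maximum.
Thus h has its local minimum at w = 2, with value 23/3.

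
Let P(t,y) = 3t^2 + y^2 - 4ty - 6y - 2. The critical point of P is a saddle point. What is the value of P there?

∂P/∂t = 6t - 4y = 0 and ∂P/∂y = -4t + 2y - 6 = 0, so (t, y) = (-6, -9).
The Hessian has P_{tt} = 6, P_{yy} = 2, P_{ty} = -4, giving D = -4 < 0, so the point is a saddle point.
P(-6, -9) = 25.

25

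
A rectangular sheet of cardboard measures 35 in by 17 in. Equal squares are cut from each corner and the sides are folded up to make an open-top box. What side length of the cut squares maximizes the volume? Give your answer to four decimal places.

With cut size x, the volume is V(x) = x(35 − 2x)(17 − 2x) for 0 < x < 8.5.
V'(x) = 12x^2 − 208x + 595. Setting V'(x) = 0 gives x ≈ 3.6142 (the root in (0, 8.5)).
V''(x) = 24x − 208 is negative there, so this is the maximum; V ≈ 980.7962.

3.6142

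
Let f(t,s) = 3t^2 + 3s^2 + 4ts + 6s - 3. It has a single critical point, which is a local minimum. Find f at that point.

∂f/∂t = 6t + 4s = 0 and ∂f/∂s = 4t + 6s + 6 = 0, so (t, s) = (6/5, -9/5).
The Hessian has f_{tt} = 6, f_{ss} = 6, f_{ts} = 4, giving D = 20 > 0 with f_{tt} > 0, so the point is a local minimum.
f(6/5, -9/5) = -42/5.

-42/5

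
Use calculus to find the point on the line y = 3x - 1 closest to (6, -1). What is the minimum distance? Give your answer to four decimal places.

Minimize D(x)^2 = (x - 6)^2 + (3x)^2.
d/dx[D^2] = 2(x - 6) + 2·3·(3x) = 0 ⇒ x = 3/5.
Then y = 4/5 and the distance is √(162/5) ≈ 5.6921.

5.6921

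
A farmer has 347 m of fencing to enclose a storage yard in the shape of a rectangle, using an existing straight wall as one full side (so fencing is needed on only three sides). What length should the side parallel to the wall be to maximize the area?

Let the sides perpendicular to the wall have length x and the parallel side y, so 2x + y = 347 and the area is A = xy = x(347 − 2x).
A'(x) = 347 − 4x = 0 gives x = 347/4, and A''(x) = −4 < 0 confirms a maximum.
Then y = 347 − 2·347/4 = 347/2 and A = 120409/8.

347/2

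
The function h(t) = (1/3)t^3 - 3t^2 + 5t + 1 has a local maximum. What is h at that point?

10/3

Critical points: h'(t) = t^2 - 6t + 5 vanishes at t = 1, 5.
Second-derivative test with h''(t) = 2t - 6: h''(1) = -4 < 0 ⇒ local maximum; h''(5) = 4 > 0 ⇒ local minimum.
Thus h has its local maximum at t = 1, with value 10/3.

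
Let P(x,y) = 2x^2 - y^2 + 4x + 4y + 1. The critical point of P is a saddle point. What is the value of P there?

3

∂P/∂x = 4x + 4 = 0 and ∂P/∂y = -2y + 4 = 0, so (x, y) = (-1, 2).
The Hessian has P_{xx} = 4, P_{yy} = -2, P_{xy} = 0, giving D = -8 < 0, so the point is a saddle point.
P(-1, 2) = 3.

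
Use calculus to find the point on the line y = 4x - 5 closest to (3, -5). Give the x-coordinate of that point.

Minimize D(x)^2 = (x - 3)^2 + (4x)^2.
d/dx[D^2] = 2(x - 3) + 2·4·(4x) = 0 ⇒ x = 3/17.
Then y = -73/17 and the distance is √(144/17) ≈ 2.9104.

3/17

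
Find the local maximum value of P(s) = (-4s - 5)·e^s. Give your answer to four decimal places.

0.4216

Differentiating with the product rule gives P'(s) = (-4s - 9)·e^s. Since e^s > 0, the only critical point is s = -9/4.
P''(-9/4) has the same sign as -4 < 0, so this is a local maximum.
P(-9/4) = (4)·e^(-9/4) ≈ 0.4216.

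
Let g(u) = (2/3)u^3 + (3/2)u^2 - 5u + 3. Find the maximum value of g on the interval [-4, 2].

347/24

g'(u) = 2u^2 + 3u - 5, which vanishes at u = -5/2 and u = 1.
Candidates: g(-4) = 13/3; g(-5/2) = 347/24; g(1) = 1/6; g(2) = 13/3.
The maximum over the interval is 347/24, attained at u = -5/2.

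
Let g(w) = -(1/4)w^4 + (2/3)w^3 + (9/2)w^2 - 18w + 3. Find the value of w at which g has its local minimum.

2

g'(w) = -w^3 + 2w^2 + 9w - 18 = 0 at w = -3, 2, 3.
Since g''(w) = -3w^2 + 4w + 9, we get g''(-3) = -30 < 0 ⇒ local maximum; g''(2) = 5 > 0 ⇒ local minimum; g''(3) = -6 < 0 ⇒ local maximum.
The local minimum is g(2) = -41/3.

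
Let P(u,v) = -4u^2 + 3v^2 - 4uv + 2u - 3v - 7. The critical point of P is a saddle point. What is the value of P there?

∂P/∂u = -8u - 4v + 2 = 0 and ∂P/∂v = -4u + 6v - 3 = 0, so (u, v) = (0, 1/2).
The Hessian has P_{uu} = -8, P_{vv} = 6, P_{uv} = -4, giving D = -64 < 0, so the point is a saddle point.
P(0, 1/2) = -31/4.

-31/4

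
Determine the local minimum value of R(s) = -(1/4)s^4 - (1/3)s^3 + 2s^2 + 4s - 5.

-83/12

R'(s) = -s^3 - s^2 + 4s + 4 = 0 at s = -2, -1, 2.
Since R''(s) = -3s^2 - 2s + 4, we get R''(-2) = -4 < 0 ⇒ local maximum; R''(-1) = 3 > 0 ⇒ local minimum; R''(2) = -12 < 0 ⇒ local maximum.
The local minimum is R(-1) = -83/12.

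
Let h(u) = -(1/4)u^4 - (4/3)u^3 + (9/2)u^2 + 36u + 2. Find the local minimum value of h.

Critical points: h'(u) = -u^3 - 4u^2 + 9u + 36 vanishes at u = -4, -3, 3.
h''(u) = -3u^2 - 8u + 9. h''(-4) = -7 < 0 ⇒ local maximum; h''(-3) = 6 > 0 ⇒ local minimum; h''(3) = -42 < 0 ⇒ local maximum.
The local minimum is h(-3) = -199/4.

-199/4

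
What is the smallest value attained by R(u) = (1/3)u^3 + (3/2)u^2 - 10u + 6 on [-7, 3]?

R'(u) = u^2 + 3u - 10, which vanishes at u = -5 and u = 2.
Candidates: R(-7) = 211/6, R(-5) = 311/6, R(2) = -16/3, R(3) = -3/2.
Hence the absolute minimum is -16/3 at u = 2.

-16/3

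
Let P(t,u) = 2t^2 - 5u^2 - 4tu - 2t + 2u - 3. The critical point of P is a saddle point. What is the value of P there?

-7/2

∂P/∂t = 4t - 4u - 2 = 0 and ∂P/∂u = -4t - 10u + 2 = 0, so (t, u) = (1/2, 0).
The Hessian has P_{tt} = 4, P_{uu} = -10, P_{tu} = -4, giving D = -56 < 0, so the point is a saddle point.
P(1/2, 0) = -7/2.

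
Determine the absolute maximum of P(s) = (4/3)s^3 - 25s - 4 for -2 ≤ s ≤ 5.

113/3

P'(s) = 4s^2 - 25, whose only zero in [-2, 5] is s = 5/2.
Candidates: P(-2) = 106/3,  P(5/2) = -137/3,  P(5) = 113/3.
Hence the absolute maximum is 113/3 at s = 5.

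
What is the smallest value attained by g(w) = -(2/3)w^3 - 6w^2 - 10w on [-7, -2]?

Differentiating, g'(w) = -2w^2 - 12w - 10; whose only zero in [-7, -2] is w = -5.
Candidates: g(-7) = 14/3, g(-5) = -50/3, g(-2) = 4/3.
So the minimum is g(-5) = -50/3.

-50/3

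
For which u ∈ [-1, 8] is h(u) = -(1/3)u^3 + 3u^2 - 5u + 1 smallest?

The derivative is -u^2 + 6u - 5, which vanishes at u = 1 and u = 5.
Compare values at every candidate in [-1, 8]: h(-1) = 28/3; h(1) = -4/3; h(5) = 28/3; h(8) = -53/3.
Hence the absolute minimum is -53/3 at u = 8.

8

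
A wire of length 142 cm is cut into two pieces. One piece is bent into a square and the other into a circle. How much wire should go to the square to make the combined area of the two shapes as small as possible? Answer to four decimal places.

Let x be the length used for the square. Square side x/4; circle radius (142−x)/(2π).
A(x) = (x/4)² + π·((142−x)/(2π))² = x²/16 + (142−x)²/(4π) for 0 ≤ x ≤ 142. A'(x) = x/8 − (142−x)/(2π) = 0 gives x = 4·142/(π+4) ≈ 79.5341.
A'' = 1/8 + 1/(2π) > 0, so this gives the minimum combined area; x ≈ 79.5341 cm to the square.

79.5341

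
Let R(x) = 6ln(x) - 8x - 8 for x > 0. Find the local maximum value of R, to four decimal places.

-15.7261

R'(x) = 6/x − 8 = 0 gives x = 3/4.
R''(x) = -6/x², which is negative for x > 0, so this is a local maximum.
R(3/4) = 6·ln(3/4) - 6 - 8 ≈ -15.7261.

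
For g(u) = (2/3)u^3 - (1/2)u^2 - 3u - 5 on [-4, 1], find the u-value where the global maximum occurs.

-1

g'(u) = 2u^2 - u - 3, whose only zero in [-4, 1] is u = -1.
Candidates: g(-4) = -131/3; g(-1) = -19/6; g(1) = -47/6.
So the maximum is g(-1) = -19/6.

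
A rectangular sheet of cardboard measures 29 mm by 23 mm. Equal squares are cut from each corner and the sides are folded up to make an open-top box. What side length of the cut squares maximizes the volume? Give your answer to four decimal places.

4.2476

With cut size x, the volume is V(x) = x(29 − 2x)(23 − 2x) for 0 < x < 11.5.
V'(x) = 12x^2 − 208x + 667. Setting V'(x) = 0 gives x ≈ 4.2476 (the root in (0, 11.5)).
V''(x) = 24x − 208 is negative there, so this is the maximum; V ≈ 1263.3128.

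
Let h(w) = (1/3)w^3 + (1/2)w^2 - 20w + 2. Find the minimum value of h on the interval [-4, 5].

h'(w) = w^2 + w - 20, whose only zero in [-4, 5] is w = 4.
Compare values at every candidate in [-4, 5]: h(-4) = 206/3, h(4) = -146/3, h(5) = -263/6.
So the minimum is h(4) = -146/3.

-146/3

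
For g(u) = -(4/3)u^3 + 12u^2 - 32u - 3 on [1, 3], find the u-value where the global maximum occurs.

Differentiating, g'(u) = -4u^2 + 24u - 32; whose only zero in [1, 3] is u = 2.
Evaluating at the critical points and endpoints: g(1) = -73/3; g(2) = -89/3; g(3) = -27.
Hence the absolute maximum is -73/3 at u = 1.

1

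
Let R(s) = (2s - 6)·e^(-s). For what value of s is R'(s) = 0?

4

Differentiating with the product rule gives R'(s) = (-2s + 8)·e^(-s). Since e^(-s) > 0, the only critical point is s = 4.
R''(4) has the same sign as -2 < 0, so this is a local maximum.
R(4) = (2)·e^(-4) ≈ 0.0366.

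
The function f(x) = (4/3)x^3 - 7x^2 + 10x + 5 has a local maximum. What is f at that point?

f'(x) = 4x^2 - 14x + 10 = 0 at x = 1, 5/2.
Since f''(x) = 8x - 14, we get f''(1) = -6 < 0 ⇒ local maximum; f''(5/2) = 6 > 0 ⇒ local minimum.
So the local maximum value is f(1) = 28/3.

28/3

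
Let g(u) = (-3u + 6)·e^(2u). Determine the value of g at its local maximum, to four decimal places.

30.1283

By the product rule, g'(u) = (-6u + 9)·e^(2u). Since e^(2u) > 0, the only critical point is u = 3/2.
g''(3/2) has the same sign as -6 < 0, so this is a local maximum.
g(3/2) = (3/2)·e^(3) ≈ 30.1283.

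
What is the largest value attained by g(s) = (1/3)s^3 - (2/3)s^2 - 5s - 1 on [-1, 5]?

Differentiating, g'(s) = s^2 - (4/3)s - 5; whose only zero in [-1, 5] is s = 3.
Compare values at every candidate in [-1, 5]: g(-1) = 3, g(3) = -13, g(5) = -1.
The maximum over the interval is 3, attained at s = -1.

3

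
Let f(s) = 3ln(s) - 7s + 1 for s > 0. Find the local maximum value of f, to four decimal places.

-4.5419

f'(s) = 3/s − 7 = 0 gives s = 3/7.
f''(s) = -3/s², which is negative for s > 0, so this is a local maximum.
f(3/7) = 3·ln(3/7) - 3 + 1 ≈ -4.5419.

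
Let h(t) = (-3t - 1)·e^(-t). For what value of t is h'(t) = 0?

h'(t) = (-3)·e^(-t) + (-3t - 1)·(-1)·e^(-t) = (3t - 2)·e^(-t). Since e^(-t) > 0, the only critical point is t = 2/3.
h''(2/3) has the same sign as 3 > 0, so this is a local minimum.
h(2/3) = (-3)·e^(-2/3) ≈ -1.5403.

2/3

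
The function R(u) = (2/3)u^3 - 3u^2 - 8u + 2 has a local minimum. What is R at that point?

-106/3

R'(u) = 2u^2 - 6u - 8 = 0 at u = -1, 4.
Since R''(u) = 4u - 6, we get R''(-1) = -10 < 0 ⇒ local maximum; R''(4) = 10 > 0 ⇒ local minimum.
The local minimum is R(4) = -106/3.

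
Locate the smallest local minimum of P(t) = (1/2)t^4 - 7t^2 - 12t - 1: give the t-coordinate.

P'(t) = 2t^3 - 14t - 12. Setting P'(t) = 0 gives t ∈ {-2, -1, 3}.
P''(t) = 6t^2 - 14. P''(-2) = 10 > 0 ⇒ local minimum; P''(-1) = -8 < 0 ⇒ local maximum; P''(3) = 40 > 0 ⇒ local minimum.
Thus P has its smallest local minimum at t = 3, with value -119/2.

3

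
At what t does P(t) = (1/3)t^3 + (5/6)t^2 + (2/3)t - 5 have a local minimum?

-2/3

P'(t) = t^2 + (5/3)t + 2/3. Setting P'(t) = 0 gives t ∈ {-1, -2/3}.
P''(t) = 2t + 5/3. P''(-1) = -1/3 < 0 ⇒ local maximum; P''(-2/3) = 1/3 > 0 ⇒ local minimum.
So the local minimum value is P(-2/3) = -419/81.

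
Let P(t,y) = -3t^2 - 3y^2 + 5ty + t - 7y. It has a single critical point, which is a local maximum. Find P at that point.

115/11

∂P/∂t = -6t + 5y + 1 = 0 and ∂P/∂y = 5t - 6y - 7 = 0, so (t, y) = (-29/11, -37/11).
The Hessian has P_{tt} = -6, P_{yy} = -6, P_{ty} = 5, giving D = 11 > 0 with P_{tt} < 0, so the point is a local maximum.
P(-29/11, -37/11) = 115/11.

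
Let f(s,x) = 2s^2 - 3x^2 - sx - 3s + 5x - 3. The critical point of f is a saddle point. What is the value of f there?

∂f/∂s = 4s - x - 3 = 0 and ∂f/∂x = -s - 6x + 5 = 0, so (s, x) = (23/25, 17/25).
The Hessian has f_{ss} = 4, f_{xx} = -6, f_{sx} = -1, giving D = -25 < 0, so the point is a saddle point.
f(23/25, 17/25) = -67/25.

-67/25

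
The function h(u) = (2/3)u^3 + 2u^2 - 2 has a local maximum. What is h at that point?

2/3

Critical points: h'(u) = 2u^2 + 4u vanishes at u = -2, 0.
h''(u) = 4u + 4. h''(-2) = -4 < 0 ⇒ local maximum; h''(0) = 4 > 0 ⇒ local minimum.
So the local maximum value is h(-2) = 2/3.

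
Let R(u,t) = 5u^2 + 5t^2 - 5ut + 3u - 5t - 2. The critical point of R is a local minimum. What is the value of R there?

-49/15

∂R/∂u = 10u - 5t + 3 = 0 and ∂R/∂t = -5u + 10t - 5 = 0, so (u, t) = (-1/15, 7/15).
The Hessian has R_{uu} = 10, R_{tt} = 10, R_{ut} = -5, giving D = 75 > 0 with R_{uu} > 0, so the point is a local minimum.
R(-1/15, 7/15) = -49/15.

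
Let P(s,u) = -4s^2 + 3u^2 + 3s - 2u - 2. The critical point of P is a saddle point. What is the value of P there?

∂P/∂s = -8s + 3 = 0 and ∂P/∂u = 6u - 2 = 0, so (s, u) = (3/8, 1/3).
The Hessian has P_{ss} = -8, P_{uu} = 6, P_{su} = 0, giving D = -48 < 0, so the point is a saddle point.
P(3/8, 1/3) = -85/48.

-85/48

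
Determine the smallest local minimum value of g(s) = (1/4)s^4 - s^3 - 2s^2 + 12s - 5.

Critical points: g'(s) = s^3 - 3s^2 - 4s + 12 vanishes at s = -2, 2, 3.
Since g''(s) = 3s^2 - 6s - 4, we get g''(-2) = 20 > 0 ⇒ local minimum; g''(2) = -4 < 0 ⇒ local maximum; g''(3) = 5 > 0 ⇒ local minimum.
Thus g has its smallest local minimum at s = -2, with value -25.

-25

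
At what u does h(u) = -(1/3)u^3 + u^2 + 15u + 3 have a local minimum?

-3

h'(u) = -u^2 + 2u + 15. Setting h'(u) = 0 gives u ∈ {-3, 5}.
Since h''(u) = -2u + 2, we get h''(-3) = 8 > 0 ⇒ local minimum; h''(5) = -8 < 0 ⇒ local maximum.
The local minimum is h(-3) = -24.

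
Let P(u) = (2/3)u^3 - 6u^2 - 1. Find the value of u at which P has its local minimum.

6

P'(u) = 2u^2 - 12u = 0 at u = 0, 6.
Since P''(u) = 4u - 12, we get P''(0) = -12 < 0 ⇒ local maximum; P''(6) = 12 > 0 ⇒ local minimum.
So the local minimum value is P(6) = -73.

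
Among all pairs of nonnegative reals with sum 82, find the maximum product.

1681

With x + y = 82, the product is P(x) = x(82 − x).
P'(x) = 82 − 2x = 0 gives x = 41; P'' = −2 < 0, so this is the maximum.
P = 41·41 = 1681.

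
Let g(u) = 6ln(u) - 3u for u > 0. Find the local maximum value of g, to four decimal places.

g'(u) = 6/u − 3 = 0 gives u = 2.
g''(u) = -6/u², which is negative for u > 0, so this is a local maximum.
g(2) = 6·ln(2) - 6 ≈ -1.8411.

-1.8411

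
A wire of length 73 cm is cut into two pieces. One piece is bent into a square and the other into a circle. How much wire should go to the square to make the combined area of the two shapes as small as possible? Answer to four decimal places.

Let x be the length used for the square. Square side x/4; circle radius (73−x)/(2π).
A(x) = (x/4)² + π·((73−x)/(2π))² = x²/16 + (73−x)²/(4π) for 0 ≤ x ≤ 73. A'(x) = x/8 − (73−x)/(2π) = 0 gives x = 4·73/(π+4) ≈ 40.8872.
A'' = 1/8 + 1/(2π) > 0, so this gives the minimum combined area; x ≈ 40.8872 cm to the square.

40.8872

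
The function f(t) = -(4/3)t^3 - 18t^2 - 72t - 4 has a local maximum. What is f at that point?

86

f'(t) = -4t^2 - 36t - 72. Setting f'(t) = 0 gives t ∈ {-6, -3}.
f''(t) = -8t - 36. f''(-6) = 12 > 0 ⇒ local minimum; f''(-3) = -12 < 0 ⇒ local maximum.
Thus f has its local maximum at t = -3, with value 86.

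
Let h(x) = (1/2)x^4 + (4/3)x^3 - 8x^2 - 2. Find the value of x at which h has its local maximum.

h'(x) = 2x^3 + 4x^2 - 16x. Setting h'(x) = 0 gives x ∈ {-4, 0, 2}.
Second-derivative test with h''(x) = 6x^2 + 8x - 16: h''(-4) = 48 > 0 ⇒ local minimum; h''(0) = -16 < 0 ⇒ local maximum; h''(2) = 24 > 0 ⇒ local minimum.
The local maximum is h(0) = -2.

0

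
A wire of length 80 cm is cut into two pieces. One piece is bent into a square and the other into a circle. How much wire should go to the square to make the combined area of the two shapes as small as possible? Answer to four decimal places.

44.8079

Let x be the length used for the square. Square side x/4; circle radius (80−x)/(2π).
A(x) = (x/4)² + π·((80−x)/(2π))² = x²/16 + (80−x)²/(4π) for 0 ≤ x ≤ 80. A'(x) = x/8 − (80−x)/(2π) = 0 gives x = 4·80/(π+4) ≈ 44.8079.
A'' = 1/8 + 1/(2π) > 0, so this gives the minimum combined area; x ≈ 44.8079 cm to the square.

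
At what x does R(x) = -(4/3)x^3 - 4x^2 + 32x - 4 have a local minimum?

-4

R'(x) = -4x^2 - 8x + 32 = 0 at x = -4, 2.
Second-derivative test with R''(x) = -8x - 8: R''(-4) = 24 > 0 ⇒ local minimum; R''(2) = -24 < 0 ⇒ local maximum.
Thus R has its local minimum at x = -4, with value -332/3.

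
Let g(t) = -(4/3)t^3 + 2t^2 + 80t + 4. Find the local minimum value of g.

Critical points: g'(t) = -4t^2 + 4t + 80 vanishes at t = -4, 5.
Since g''(t) = -8t + 4, we get g''(-4) = 36 > 0 ⇒ local minimum; g''(5) = -36 < 0 ⇒ local maximum.
So the local minimum value is g(-4) = -596/3.

-596/3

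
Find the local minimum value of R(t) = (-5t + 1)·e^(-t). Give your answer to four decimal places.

R'(t) = (-5)·e^(-t) + (-5t + 1)·(-1)·e^(-t) = (5t - 6)·e^(-t). Since e^(-t) > 0, the only critical point is t = 6/5.
R''(6/5) has the same sign as 5 > 0, so this is a local minimum.
R(6/5) = (-5)·e^(-6/5) ≈ -1.5060.

-1.5060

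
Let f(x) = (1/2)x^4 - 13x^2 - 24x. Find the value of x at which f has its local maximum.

-1

f'(x) = 2x^3 - 26x - 24. Setting f'(x) = 0 gives x ∈ {-3, -1, 4}.
Since f''(x) = 6x^2 - 26, we get f''(-3) = 28 > 0 ⇒ local minimum; f''(-1) = -20 < 0 ⇒ local maximum; f''(4) = 70 > 0 ⇒ local minimum.
Thus f has its local maximum at x = -1, with value 23/2.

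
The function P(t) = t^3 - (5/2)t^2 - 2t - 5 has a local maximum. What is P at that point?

-251/54

Critical points: P'(t) = 3t^2 - 5t - 2 vanishes at t = -1/3, 2.
P''(t) = 6t - 5. P''(-1/3) = -7 < 0 ⇒ local maximum; P''(2) = 7 > 0 ⇒ local minimum.
Thus P has its local maximum at t = -1/3, with value -251/54.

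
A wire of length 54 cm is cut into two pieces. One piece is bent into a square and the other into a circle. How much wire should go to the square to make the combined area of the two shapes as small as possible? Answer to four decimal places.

30.2454

Let x be the length used for the square. Square side x/4; circle radius (54−x)/(2π).
A(x) = (x/4)² + π·((54−x)/(2π))² = x²/16 + (54−x)²/(4π) for 0 ≤ x ≤ 54. A'(x) = x/8 − (54−x)/(2π) = 0 gives x = 4·54/(π+4) ≈ 30.2454.
A'' = 1/8 + 1/(2π) > 0, so this gives the minimum combined area; x ≈ 30.2454 cm to the square.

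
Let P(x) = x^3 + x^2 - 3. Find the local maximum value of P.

P'(x) = 3x^2 + 2x = 0 at x = -2/3, 0.
Second-derivative test with P''(x) = 6x + 2: P''(-2/3) = -2 < 0 ⇒ local maximum; P''(0) = 2 > 0 ⇒ local minimum.
The local maximum is P(-2/3) = -77/27.

-77/27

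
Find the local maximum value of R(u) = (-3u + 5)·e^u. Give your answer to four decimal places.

5.8432

By the product rule, R'(u) = (-3u + 2)·e^u. Since e^u > 0, the only critical point is u = 2/3.
R''(2/3) has the same sign as -3 < 0, so this is a local maximum.
R(2/3) = (3)·e^(2/3) ≈ 5.8432.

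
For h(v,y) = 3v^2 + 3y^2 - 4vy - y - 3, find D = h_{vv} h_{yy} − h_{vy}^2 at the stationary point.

20

∂h/∂v = 6v - 4y = 0 and ∂h/∂y = -4v + 6y - 1 = 0, so (v, y) = (1/5, 3/10).
The Hessian has h_{vv} = 6, h_{yy} = 6, h_{vy} = -4, giving D = 20 > 0 with h_{vv} > 0, so the point is a local minimum.
D = (6)·(6) − (-4)^2 = 20.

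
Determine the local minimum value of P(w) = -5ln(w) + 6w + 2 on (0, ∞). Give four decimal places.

P'(w) = -5/w + 6 = 0 gives w = 5/6.
P''(w) = 5/w², which is positive for w > 0, so this is a local minimum.
P(5/6) = -5·ln(5/6) + 5 + 2 ≈ 7.9116.

7.9116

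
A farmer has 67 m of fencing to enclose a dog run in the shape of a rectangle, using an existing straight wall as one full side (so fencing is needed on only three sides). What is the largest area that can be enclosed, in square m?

Let the sides perpendicular to the wall have length x and the parallel side y, so 2x + y = 67 and the area is A = xy = x(67 − 2x).
A'(x) = 67 − 4x = 0 gives x = 67/4, and A''(x) = −4 < 0 confirms a maximum.
Then y = 67 − 2·67/4 = 67/2 and A = 4489/8.

4489/8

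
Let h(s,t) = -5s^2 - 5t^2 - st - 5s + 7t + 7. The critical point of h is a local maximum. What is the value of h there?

122/11

∂h/∂s = -10s - t - 5 = 0 and ∂h/∂t = -s - 10t + 7 = 0, so (s, t) = (-19/33, 25/33).
The Hessian has h_{ss} = -10, h_{tt} = -10, h_{st} = -1, giving D = 99 > 0 with h_{ss} < 0, so the point is a local maximum.
h(-19/33, 25/33) = 122/11.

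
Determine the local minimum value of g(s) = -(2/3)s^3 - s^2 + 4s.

-20/3

Critical points: g'(s) = -2s^2 - 2s + 4 vanishes at s = -2, 1.
Since g''(s) = -4s - 2, we get g''(-2) = 6 > 0 ⇒ local minimum; g''(1) = -6 < 0 ⇒ local maximum.
Thus g has its local minimum at s = -2, with value -20/3.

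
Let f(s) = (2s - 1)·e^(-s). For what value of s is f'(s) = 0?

3/2

Differentiating with the product rule gives f'(s) = (-2s + 3)·e^(-s). Since e^(-s) > 0, the only critical point is s = 3/2.
f''(3/2) has the same sign as -2 < 0, so this is a local maximum.
f(3/2) = (2)·e^(-3/2) ≈ 0.4463.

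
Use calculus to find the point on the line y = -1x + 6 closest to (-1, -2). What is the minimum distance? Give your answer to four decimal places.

6.3640

Minimize D(x)^2 = (x + 1)^2 + (-x + 8)^2.
d/dx[D^2] = 2(x + 1) + 2·(-1)·(-x + 8) = 0 ⇒ x = 7/2.
Then y = 5/2 and the distance is √(81/2) ≈ 6.3640.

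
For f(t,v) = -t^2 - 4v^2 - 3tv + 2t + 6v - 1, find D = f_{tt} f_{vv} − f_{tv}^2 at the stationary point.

7

∂f/∂t = -2t - 3v + 2 = 0 and ∂f/∂v = -3t - 8v + 6 = 0, so (t, v) = (-2/7, 6/7).
The Hessian has f_{tt} = -2, f_{vv} = -8, f_{tv} = -3, giving D = 7 > 0 with f_{tt} < 0, so the point is a local maximum.
D = (-2)·(-8) − (-3)^2 = 7.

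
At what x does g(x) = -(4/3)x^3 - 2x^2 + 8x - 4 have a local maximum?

1

Critical points: g'(x) = -4x^2 - 4x + 8 vanishes at x = -2, 1.
Second-derivative test with g''(x) = -8x - 4: g''(-2) = 12 > 0 ⇒ local minimum; g''(1) = -12 < 0 ⇒ local maximum.
So the local maximum value is g(1) = 2/3.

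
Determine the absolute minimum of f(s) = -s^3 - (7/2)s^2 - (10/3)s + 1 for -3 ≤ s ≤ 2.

f'(s) = -3s^2 - 7s - 10/3, which vanishes at s = -5/3 and s = -2/3.
Compare values at every candidate in [-3, 2]: f(-3) = 13/2, f(-5/3) = 79/54, f(-2/3) = 53/27, f(2) = -83/3.
So the minimum is f(2) = -83/3.

-83/3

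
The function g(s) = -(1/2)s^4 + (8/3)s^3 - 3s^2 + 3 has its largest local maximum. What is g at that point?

Critical points: g'(s) = -2s^3 + 8s^2 - 6s vanishes at s = 0, 1, 3.
g''(s) = -6s^2 + 16s - 6. g''(0) = -6 < 0 ⇒ local maximum; g''(1) = 4 > 0 ⇒ local minimum; g''(3) = -12 < 0 ⇒ local maximum.
Thus g has its largest local maximum at s = 3, with value 15/2.

15/2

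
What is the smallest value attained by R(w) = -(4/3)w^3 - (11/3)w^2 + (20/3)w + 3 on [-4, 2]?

The derivative is -4w^2 - (22/3)w + 20/3, which vanishes at w = -5/2 and w = 2/3.
Evaluating at the critical points and endpoints: R(-4) = 3; R(-5/2) = -63/4; R(2/3) = 439/81; R(2) = -9.
Hence the absolute minimum is -63/4 at w = -5/2.

-63/4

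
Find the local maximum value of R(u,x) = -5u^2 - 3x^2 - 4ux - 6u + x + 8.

∂R/∂u = -10u - 4x - 6 = 0 and ∂R/∂x = -4u - 6x + 1 = 0, so (u, x) = (-10/11, 17/22).
The Hessian has R_{uu} = -10, R_{xx} = -6, R_{ux} = -4, giving D = 44 > 0 with R_{uu} < 0, so the point is a local maximum.
R(-10/11, 17/22) = 489/44.

489/44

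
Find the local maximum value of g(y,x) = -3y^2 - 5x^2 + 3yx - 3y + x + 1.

∂g/∂y = -6y + 3x - 3 = 0 and ∂g/∂x = 3y - 10x + 1 = 0, so (y, x) = (-9/17, -1/17).
The Hessian has g_{yy} = -6, g_{xx} = -10, g_{yx} = 3, giving D = 51 > 0 with g_{yy} < 0, so the point is a local maximum.
g(-9/17, -1/17) = 30/17.

30/17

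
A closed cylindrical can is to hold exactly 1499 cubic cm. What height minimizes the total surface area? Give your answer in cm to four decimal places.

With radius r and height h, πr²h = 1499 so h = 1499/(πr²), and S(r) = 2πr² + 2πrh = 2πr² + 2·1499/r.
S'(r) = 4πr − 2·1499/r² = 0 ⇒ r³ = 1499/(2π), so r ≈ 6.2021 and h = 2r ≈ 12.4043.
S''(r) = 4π + 4·1499/r³ > 0, so this is the minimum; S ≈ 725.0739.

12.4043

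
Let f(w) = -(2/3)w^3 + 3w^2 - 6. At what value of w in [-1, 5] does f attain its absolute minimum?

5

The derivative is -2w^2 + 6w, which vanishes at w = 0 and w = 3.
Evaluating at the critical points and endpoints: f(-1) = -7/3, f(0) = -6, f(3) = 3, f(5) = -43/3.
The minimum over the interval is -43/3, attained at w = 5.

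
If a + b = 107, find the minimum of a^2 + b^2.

11449/2

With a + b = 107, a^2 + b^2 = a^2 + (107 − a)^2.
The derivative 2a − 2(107 − a) = 4a − 214 vanishes at a = 107/2; second derivative 4 > 0, a minimum.
The minimum is 2·(107/2)^2 = 11449/2.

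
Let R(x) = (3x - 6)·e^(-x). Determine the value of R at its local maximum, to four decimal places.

0.1494

By the product rule, R'(x) = (-3x + 9)·e^(-x). Since e^(-x) > 0, the only critical point is x = 3.
R''(3) has the same sign as -3 < 0, so this is a local maximum.
R(3) = (3)·e^(-3) ≈ 0.1494.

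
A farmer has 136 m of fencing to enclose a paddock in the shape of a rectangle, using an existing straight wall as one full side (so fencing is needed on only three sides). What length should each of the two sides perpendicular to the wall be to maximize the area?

34

Let the sides perpendicular to the wall have length x and the parallel side y, so 2x + y = 136 and the area is A = xy = x(136 − 2x).
A'(x) = 136 − 4x = 0 gives x = 34, and A''(x) = −4 < 0 confirms a maximum.
Then y = 136 − 2·34 = 68 and A = 2312.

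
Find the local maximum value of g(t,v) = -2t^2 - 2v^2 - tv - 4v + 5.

∂g/∂t = -4t - v = 0 and ∂g/∂v = -t - 4v - 4 = 0, so (t, v) = (4/15, -16/15).
The Hessian has g_{tt} = -4, g_{vv} = -4, g_{tv} = -1, giving D = 15 > 0 with g_{tt} < 0, so the point is a local maximum.
g(4/15, -16/15) = 107/15.

107/15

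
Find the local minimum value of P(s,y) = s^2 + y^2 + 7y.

-49/4

∂P/∂s = 2s = 0 and ∂P/∂y = 2y + 7 = 0, so (s, y) = (0, -7/2).
The Hessian has P_{ss} = 2, P_{yy} = 2, P_{sy} = 0, giving D = 4 > 0 with P_{ss} > 0, so the point is a local minimum.
P(0, -7/2) = -49/4.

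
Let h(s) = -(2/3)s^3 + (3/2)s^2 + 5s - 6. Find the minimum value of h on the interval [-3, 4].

-53/6

The derivative is -2s^2 + 3s + 5, which vanishes at s = -1 and s = 5/2.
Compare values at every candidate in [-3, 4]: h(-3) = 21/2; h(-1) = -53/6; h(5/2) = 131/24; h(4) = -14/3.
Hence the absolute minimum is -53/6 at s = -1.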